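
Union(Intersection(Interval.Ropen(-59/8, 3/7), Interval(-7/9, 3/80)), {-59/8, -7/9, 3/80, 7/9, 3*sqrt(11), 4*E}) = Union({-59/8, 7/9, 3*sqrt(11), 4*E}, Interval(-7/9, 3/80))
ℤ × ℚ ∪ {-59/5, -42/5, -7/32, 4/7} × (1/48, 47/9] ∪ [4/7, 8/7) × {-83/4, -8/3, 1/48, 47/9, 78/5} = (ℤ × ℚ) ∪ ({-59/5, -42/5, -7/32, 4/7} × (1/48, 47/9]) ∪ ([4/7, 8/7) × {-83/4, -8/3, 1/48, 47/9, 78/5})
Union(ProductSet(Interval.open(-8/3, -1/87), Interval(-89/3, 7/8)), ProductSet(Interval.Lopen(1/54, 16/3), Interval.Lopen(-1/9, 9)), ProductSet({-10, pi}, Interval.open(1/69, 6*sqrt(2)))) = Union(ProductSet({-10, pi}, Interval.open(1/69, 6*sqrt(2))), ProductSet(Interval.open(-8/3, -1/87), Interval(-89/3, 7/8)), ProductSet(Interval.Lopen(1/54, 16/3), Interval.Lopen(-1/9, 9)))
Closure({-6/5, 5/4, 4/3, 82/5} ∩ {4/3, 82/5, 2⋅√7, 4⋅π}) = {4/3, 82/5}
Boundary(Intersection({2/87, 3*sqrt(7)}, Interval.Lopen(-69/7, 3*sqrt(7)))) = {2/87, 3*sqrt(7)}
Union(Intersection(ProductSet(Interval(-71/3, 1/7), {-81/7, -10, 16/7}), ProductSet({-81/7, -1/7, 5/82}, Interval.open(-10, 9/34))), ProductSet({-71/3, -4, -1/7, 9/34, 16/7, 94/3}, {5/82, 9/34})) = ProductSet({-71/3, -4, -1/7, 9/34, 16/7, 94/3}, {5/82, 9/34})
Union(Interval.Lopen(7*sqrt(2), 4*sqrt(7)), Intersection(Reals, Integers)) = Union(Integers, Interval.Lopen(7*sqrt(2), 4*sqrt(7)))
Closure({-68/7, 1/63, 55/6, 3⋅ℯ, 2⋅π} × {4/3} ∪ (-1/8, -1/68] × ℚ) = ([-1/8, -1/68] × ℝ) ∪ ({-68/7, 1/63, 55/6, 3⋅ℯ, 2⋅π} × {4/3})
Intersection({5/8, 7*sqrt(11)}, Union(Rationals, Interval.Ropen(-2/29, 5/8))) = {5/8}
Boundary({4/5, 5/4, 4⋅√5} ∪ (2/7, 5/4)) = {2/7, 5/4, 4⋅√5}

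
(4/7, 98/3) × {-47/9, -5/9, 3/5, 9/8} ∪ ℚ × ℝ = (ℚ × ℝ) ∪ ((4/7, 98/3) × {-47/9, -5/9, 3/5, 9/8})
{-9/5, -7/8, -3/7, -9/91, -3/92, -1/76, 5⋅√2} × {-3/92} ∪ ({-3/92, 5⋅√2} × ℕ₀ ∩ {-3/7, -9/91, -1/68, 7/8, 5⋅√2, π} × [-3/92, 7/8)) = ({5⋅√2} × {0}) ∪ ({-9/5, -7/8, -3/7, -9/91, -3/92, -1/76, 5⋅√2} × {-3/92})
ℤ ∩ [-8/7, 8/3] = {-1, 0, 1, 2}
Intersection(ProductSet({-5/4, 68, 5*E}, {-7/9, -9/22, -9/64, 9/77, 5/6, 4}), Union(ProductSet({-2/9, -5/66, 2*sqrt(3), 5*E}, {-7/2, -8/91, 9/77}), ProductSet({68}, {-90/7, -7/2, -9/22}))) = Union(ProductSet({68}, {-9/22}), ProductSet({5*E}, {9/77}))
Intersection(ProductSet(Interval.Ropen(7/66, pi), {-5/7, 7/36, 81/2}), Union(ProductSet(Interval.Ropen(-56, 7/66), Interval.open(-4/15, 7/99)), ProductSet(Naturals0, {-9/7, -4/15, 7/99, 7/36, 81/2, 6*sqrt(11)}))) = ProductSet(Range(1, 4, 1), {7/36, 81/2})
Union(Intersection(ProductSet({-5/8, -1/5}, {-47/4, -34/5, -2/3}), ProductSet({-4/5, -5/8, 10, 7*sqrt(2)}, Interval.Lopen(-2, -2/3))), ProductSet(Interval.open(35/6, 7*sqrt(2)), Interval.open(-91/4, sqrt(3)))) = Union(ProductSet({-5/8}, {-2/3}), ProductSet(Interval.open(35/6, 7*sqrt(2)), Interval.open(-91/4, sqrt(3))))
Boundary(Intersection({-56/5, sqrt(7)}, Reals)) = {-56/5, sqrt(7)}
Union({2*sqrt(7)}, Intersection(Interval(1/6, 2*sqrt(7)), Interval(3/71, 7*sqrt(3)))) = Interval(1/6, 2*sqrt(7))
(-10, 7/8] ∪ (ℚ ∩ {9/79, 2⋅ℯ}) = (-10, 7/8]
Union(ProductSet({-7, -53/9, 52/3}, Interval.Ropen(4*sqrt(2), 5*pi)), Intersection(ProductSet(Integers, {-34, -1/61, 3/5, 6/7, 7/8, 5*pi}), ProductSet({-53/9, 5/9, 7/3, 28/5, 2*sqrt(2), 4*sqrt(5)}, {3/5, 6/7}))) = ProductSet({-7, -53/9, 52/3}, Interval.Ropen(4*sqrt(2), 5*pi))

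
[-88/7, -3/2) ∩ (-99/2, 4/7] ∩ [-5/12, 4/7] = ∅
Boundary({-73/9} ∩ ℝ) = {-73/9}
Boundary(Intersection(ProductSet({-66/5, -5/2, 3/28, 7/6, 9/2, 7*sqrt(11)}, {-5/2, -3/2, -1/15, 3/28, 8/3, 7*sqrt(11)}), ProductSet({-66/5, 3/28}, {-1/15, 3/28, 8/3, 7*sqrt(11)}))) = ProductSet({-66/5, 3/28}, {-1/15, 3/28, 8/3, 7*sqrt(11)})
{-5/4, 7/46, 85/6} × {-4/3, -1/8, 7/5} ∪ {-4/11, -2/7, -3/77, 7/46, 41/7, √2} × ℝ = ({-5/4, 7/46, 85/6} × {-4/3, -1/8, 7/5}) ∪ ({-4/11, -2/7, -3/77, 7/46, 41/7, √2} × ℝ)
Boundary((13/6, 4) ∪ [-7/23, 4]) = {-7/23, 4}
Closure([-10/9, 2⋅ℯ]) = [-10/9, 2⋅ℯ]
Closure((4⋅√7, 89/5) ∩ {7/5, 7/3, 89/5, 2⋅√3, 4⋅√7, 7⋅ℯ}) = ∅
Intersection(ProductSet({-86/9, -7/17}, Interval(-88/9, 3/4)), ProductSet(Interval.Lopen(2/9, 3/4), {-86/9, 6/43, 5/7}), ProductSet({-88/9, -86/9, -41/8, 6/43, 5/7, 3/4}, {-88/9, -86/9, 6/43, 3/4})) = EmptySet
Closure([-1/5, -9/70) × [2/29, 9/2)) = ({-1/5, -9/70} × [2/29, 9/2]) ∪ ([-1/5, -9/70] × {2/29, 9/2}) ∪ ([-1/5, -9/70) × [2/29, 9/2))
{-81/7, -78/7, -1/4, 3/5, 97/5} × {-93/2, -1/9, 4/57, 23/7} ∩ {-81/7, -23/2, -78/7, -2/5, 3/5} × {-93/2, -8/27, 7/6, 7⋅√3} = {-81/7, -78/7, 3/5} × {-93/2}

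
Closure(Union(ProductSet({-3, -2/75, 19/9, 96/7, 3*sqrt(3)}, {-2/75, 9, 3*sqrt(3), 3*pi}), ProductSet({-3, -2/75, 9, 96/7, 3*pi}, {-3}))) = Union(ProductSet({-3, -2/75, 19/9, 96/7, 3*sqrt(3)}, {-2/75, 9, 3*sqrt(3), 3*pi}), ProductSet({-3, -2/75, 9, 96/7, 3*pi}, {-3}))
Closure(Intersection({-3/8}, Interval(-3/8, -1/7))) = {-3/8}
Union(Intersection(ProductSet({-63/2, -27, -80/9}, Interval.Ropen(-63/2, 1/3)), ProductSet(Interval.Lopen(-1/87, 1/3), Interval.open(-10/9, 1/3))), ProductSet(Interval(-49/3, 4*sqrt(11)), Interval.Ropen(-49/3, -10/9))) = ProductSet(Interval(-49/3, 4*sqrt(11)), Interval.Ropen(-49/3, -10/9))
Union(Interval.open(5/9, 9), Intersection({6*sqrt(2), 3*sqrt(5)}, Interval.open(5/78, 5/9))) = Interval.open(5/9, 9)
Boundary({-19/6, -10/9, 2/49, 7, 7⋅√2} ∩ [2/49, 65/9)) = {2/49, 7}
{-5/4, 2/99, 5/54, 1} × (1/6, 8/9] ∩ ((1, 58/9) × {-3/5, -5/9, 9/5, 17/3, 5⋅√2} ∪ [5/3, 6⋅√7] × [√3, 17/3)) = ∅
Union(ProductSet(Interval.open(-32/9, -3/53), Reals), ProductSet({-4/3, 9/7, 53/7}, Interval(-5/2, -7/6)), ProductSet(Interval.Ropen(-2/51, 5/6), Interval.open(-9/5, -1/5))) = Union(ProductSet({-4/3, 9/7, 53/7}, Interval(-5/2, -7/6)), ProductSet(Interval.open(-32/9, -3/53), Reals), ProductSet(Interval.Ropen(-2/51, 5/6), Interval.open(-9/5, -1/5)))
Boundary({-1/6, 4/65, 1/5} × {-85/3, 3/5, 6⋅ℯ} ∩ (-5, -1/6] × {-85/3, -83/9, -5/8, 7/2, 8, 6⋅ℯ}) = {-1/6} × {-85/3, 6⋅ℯ}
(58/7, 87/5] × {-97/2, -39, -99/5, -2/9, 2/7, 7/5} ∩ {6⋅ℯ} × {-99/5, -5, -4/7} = {6⋅ℯ} × {-99/5}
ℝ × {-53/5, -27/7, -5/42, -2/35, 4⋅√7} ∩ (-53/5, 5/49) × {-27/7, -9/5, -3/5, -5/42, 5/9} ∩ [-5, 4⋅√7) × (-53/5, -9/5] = [-5, 5/49) × {-27/7}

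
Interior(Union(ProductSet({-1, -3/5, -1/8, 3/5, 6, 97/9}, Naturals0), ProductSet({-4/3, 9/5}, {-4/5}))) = EmptySet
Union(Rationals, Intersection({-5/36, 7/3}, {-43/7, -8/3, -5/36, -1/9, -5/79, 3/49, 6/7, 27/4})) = Rationals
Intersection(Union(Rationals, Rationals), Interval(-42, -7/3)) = Intersection(Interval(-42, -7/3), Rationals)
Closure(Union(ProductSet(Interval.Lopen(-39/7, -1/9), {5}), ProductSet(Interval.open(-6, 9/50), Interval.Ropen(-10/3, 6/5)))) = Union(ProductSet({-6, 9/50}, Interval(-10/3, 6/5)), ProductSet(Interval(-6, 9/50), {-10/3, 6/5}), ProductSet(Interval.open(-6, 9/50), Interval.Ropen(-10/3, 6/5)), ProductSet(Interval(-39/7, -1/9), {5}))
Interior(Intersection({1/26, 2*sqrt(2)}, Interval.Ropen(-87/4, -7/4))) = EmptySet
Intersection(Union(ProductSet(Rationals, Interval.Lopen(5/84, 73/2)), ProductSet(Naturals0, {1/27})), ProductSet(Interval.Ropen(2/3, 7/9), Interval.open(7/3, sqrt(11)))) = ProductSet(Intersection(Interval.Ropen(2/3, 7/9), Rationals), Interval.open(7/3, sqrt(11)))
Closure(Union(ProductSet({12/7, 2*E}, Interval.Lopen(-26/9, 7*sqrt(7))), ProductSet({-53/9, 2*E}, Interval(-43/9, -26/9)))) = Union(ProductSet({-53/9, 2*E}, Interval(-43/9, -26/9)), ProductSet({12/7, 2*E}, Interval(-26/9, 7*sqrt(7))))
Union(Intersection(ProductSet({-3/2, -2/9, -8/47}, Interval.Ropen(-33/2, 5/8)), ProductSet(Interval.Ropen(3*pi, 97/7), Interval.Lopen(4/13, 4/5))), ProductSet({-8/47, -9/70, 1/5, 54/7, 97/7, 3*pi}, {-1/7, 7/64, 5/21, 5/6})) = ProductSet({-8/47, -9/70, 1/5, 54/7, 97/7, 3*pi}, {-1/7, 7/64, 5/21, 5/6})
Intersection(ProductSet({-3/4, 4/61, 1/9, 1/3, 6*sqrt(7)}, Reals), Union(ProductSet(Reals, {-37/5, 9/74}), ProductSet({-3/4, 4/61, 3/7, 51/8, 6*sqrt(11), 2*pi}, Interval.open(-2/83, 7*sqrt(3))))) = Union(ProductSet({-3/4, 4/61}, Interval.open(-2/83, 7*sqrt(3))), ProductSet({-3/4, 4/61, 1/9, 1/3, 6*sqrt(7)}, {-37/5, 9/74}))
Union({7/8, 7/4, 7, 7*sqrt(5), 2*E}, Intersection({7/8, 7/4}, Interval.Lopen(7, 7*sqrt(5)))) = {7/8, 7/4, 7, 7*sqrt(5), 2*E}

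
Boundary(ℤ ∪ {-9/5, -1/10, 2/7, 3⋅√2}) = ℤ ∪ {-9/5, -1/10, 2/7, 3⋅√2}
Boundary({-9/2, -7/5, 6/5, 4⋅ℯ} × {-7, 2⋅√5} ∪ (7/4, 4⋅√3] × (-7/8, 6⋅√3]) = ({-9/2, -7/5, 6/5, 4⋅ℯ} × {-7, 2⋅√5}) ∪ ({7/4, 4⋅√3} × [-7/8, 6⋅√3]) ∪ ([7/4, 4⋅√3] × {-7/8, 6⋅√3})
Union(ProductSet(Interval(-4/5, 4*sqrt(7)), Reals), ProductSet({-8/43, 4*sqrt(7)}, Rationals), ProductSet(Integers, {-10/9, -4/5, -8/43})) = Union(ProductSet(Integers, {-10/9, -4/5, -8/43}), ProductSet(Interval(-4/5, 4*sqrt(7)), Reals))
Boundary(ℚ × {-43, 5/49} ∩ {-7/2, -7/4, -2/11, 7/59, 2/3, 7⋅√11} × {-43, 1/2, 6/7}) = {-7/2, -7/4, -2/11, 7/59, 2/3} × {-43}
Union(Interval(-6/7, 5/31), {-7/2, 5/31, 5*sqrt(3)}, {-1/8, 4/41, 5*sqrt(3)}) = Union({-7/2, 5*sqrt(3)}, Interval(-6/7, 5/31))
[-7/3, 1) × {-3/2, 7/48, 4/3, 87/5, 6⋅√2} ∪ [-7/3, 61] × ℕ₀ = ([-7/3, 61] × ℕ₀) ∪ ([-7/3, 1) × {-3/2, 7/48, 4/3, 87/5, 6⋅√2})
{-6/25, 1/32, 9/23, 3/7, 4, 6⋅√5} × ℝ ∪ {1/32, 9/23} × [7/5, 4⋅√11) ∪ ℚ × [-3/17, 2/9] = (ℚ × [-3/17, 2/9]) ∪ ({-6/25, 1/32, 9/23, 3/7, 4, 6⋅√5} × ℝ)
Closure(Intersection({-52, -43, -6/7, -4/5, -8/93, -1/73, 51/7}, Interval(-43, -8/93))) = {-43, -6/7, -4/5, -8/93}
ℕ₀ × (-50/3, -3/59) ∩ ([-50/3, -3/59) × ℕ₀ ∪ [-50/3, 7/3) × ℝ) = {0, 1, 2} × (-50/3, -3/59)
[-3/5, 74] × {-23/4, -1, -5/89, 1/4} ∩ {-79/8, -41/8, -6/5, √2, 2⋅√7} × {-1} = {√2, 2⋅√7} × {-1}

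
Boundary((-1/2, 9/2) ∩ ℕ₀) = {0, 1, …, 4}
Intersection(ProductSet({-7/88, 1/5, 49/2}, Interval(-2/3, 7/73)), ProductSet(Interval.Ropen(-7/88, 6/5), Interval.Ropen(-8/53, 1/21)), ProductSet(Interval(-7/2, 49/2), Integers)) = ProductSet({-7/88, 1/5}, Range(0, 1, 1))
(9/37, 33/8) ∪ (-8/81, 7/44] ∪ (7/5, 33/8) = (-8/81, 7/44] ∪ (9/37, 33/8)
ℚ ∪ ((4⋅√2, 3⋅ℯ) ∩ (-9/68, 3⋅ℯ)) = ℚ ∪ (4⋅√2, 3⋅ℯ)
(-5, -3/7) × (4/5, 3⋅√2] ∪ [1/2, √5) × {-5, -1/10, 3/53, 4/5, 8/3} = ([1/2, √5) × {-5, -1/10, 3/53, 4/5, 8/3}) ∪ ((-5, -3/7) × (4/5, 3⋅√2])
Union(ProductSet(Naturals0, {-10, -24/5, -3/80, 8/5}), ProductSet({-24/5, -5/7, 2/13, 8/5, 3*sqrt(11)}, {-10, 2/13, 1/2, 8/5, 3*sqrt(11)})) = Union(ProductSet({-24/5, -5/7, 2/13, 8/5, 3*sqrt(11)}, {-10, 2/13, 1/2, 8/5, 3*sqrt(11)}), ProductSet(Naturals0, {-10, -24/5, -3/80, 8/5}))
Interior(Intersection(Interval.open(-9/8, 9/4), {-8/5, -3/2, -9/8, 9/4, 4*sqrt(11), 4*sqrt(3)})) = EmptySet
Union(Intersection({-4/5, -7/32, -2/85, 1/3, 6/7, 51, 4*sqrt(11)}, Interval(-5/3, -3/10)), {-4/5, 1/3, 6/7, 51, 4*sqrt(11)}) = {-4/5, 1/3, 6/7, 51, 4*sqrt(11)}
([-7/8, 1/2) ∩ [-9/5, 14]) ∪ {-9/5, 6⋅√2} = {-9/5, 6⋅√2} ∪ [-7/8, 1/2)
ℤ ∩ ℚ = ℤ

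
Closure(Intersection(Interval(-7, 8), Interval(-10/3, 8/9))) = Interval(-10/3, 8/9)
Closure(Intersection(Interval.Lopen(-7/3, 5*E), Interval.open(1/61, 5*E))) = Interval(1/61, 5*E)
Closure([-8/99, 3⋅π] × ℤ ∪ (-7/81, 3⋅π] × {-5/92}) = ([-8/99, 3⋅π] × ℤ) ∪ ([-7/81, 3⋅π] × {-5/92})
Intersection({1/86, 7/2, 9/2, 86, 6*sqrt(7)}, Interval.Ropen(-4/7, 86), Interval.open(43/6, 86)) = {6*sqrt(7)}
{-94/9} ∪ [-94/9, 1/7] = [-94/9, 1/7]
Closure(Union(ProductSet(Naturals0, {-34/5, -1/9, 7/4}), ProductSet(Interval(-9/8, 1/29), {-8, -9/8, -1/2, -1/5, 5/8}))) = Union(ProductSet(Interval(-9/8, 1/29), {-8, -9/8, -1/2, -1/5, 5/8}), ProductSet(Naturals0, {-34/5, -1/9, 7/4}))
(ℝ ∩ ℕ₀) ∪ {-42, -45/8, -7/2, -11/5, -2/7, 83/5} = {-42, -45/8, -7/2, -11/5, -2/7, 83/5} ∪ ℕ₀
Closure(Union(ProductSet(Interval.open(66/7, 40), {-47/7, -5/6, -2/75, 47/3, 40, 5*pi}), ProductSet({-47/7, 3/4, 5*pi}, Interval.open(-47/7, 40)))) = Union(ProductSet({-47/7, 3/4, 5*pi}, Interval(-47/7, 40)), ProductSet(Interval(66/7, 40), {-47/7, -5/6, -2/75, 47/3, 40, 5*pi}))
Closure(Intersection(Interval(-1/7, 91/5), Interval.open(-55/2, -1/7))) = EmptySet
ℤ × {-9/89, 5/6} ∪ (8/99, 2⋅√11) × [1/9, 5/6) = (ℤ × {-9/89, 5/6}) ∪ ((8/99, 2⋅√11) × [1/9, 5/6))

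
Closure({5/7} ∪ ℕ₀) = ℕ₀ ∪ {5/7}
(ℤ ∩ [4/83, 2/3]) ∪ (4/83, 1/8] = (4/83, 1/8]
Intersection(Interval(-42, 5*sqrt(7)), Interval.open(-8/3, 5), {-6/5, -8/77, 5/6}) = {-6/5, -8/77, 5/6}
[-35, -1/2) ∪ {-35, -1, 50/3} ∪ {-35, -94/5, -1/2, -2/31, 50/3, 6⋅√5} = [-35, -1/2] ∪ {-2/31, 50/3, 6⋅√5}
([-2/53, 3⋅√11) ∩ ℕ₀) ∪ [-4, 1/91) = [-4, 1/91) ∪ {0, 1, …, 9}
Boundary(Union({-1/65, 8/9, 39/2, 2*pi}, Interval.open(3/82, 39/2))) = {-1/65, 3/82, 39/2}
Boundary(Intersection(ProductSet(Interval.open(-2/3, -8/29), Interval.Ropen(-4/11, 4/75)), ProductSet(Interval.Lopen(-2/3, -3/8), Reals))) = Union(ProductSet({-2/3, -3/8}, Interval(-4/11, 4/75)), ProductSet(Interval(-2/3, -3/8), {-4/11, 4/75}))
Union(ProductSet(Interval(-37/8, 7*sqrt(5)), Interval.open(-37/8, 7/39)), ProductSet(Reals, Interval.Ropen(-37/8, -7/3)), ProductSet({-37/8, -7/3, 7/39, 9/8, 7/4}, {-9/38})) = Union(ProductSet(Interval(-37/8, 7*sqrt(5)), Interval.open(-37/8, 7/39)), ProductSet(Reals, Interval.Ropen(-37/8, -7/3)))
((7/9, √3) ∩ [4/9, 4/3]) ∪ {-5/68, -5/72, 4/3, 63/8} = {-5/68, -5/72, 63/8} ∪ (7/9, 4/3]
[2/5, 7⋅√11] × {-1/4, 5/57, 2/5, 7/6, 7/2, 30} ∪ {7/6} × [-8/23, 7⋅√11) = ({7/6} × [-8/23, 7⋅√11)) ∪ ([2/5, 7⋅√11] × {-1/4, 5/57, 2/5, 7/6, 7/2, 30})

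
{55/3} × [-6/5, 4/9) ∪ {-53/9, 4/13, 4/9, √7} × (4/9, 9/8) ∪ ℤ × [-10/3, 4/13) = (ℤ × [-10/3, 4/13)) ∪ ({55/3} × [-6/5, 4/9)) ∪ ({-53/9, 4/13, 4/9, √7} × (4/9, 9/8))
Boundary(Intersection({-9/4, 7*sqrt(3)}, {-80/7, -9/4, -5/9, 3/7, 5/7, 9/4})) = {-9/4}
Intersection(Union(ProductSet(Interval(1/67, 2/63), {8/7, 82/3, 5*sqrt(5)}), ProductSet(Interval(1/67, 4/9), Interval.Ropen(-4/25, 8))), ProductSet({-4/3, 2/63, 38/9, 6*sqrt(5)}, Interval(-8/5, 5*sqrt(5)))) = ProductSet({2/63}, Union({5*sqrt(5)}, Interval.Ropen(-4/25, 8)))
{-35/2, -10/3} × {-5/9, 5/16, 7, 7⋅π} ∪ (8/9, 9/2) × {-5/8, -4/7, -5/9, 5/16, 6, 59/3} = ({-35/2, -10/3} × {-5/9, 5/16, 7, 7⋅π}) ∪ ((8/9, 9/2) × {-5/8, -4/7, -5/9, 5/16, 6, 59/3})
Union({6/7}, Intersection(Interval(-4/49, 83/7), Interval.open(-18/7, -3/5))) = {6/7}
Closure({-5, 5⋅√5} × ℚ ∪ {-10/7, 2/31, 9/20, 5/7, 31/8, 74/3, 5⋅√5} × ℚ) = {-5, -10/7, 2/31, 9/20, 5/7, 31/8, 74/3, 5⋅√5} × ℝ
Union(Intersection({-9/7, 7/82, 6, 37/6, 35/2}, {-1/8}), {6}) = {6}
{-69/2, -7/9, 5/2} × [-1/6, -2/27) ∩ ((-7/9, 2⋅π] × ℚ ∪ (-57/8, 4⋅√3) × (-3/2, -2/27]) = {-7/9, 5/2} × [-1/6, -2/27)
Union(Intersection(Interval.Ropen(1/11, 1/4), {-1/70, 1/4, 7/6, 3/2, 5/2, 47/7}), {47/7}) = {47/7}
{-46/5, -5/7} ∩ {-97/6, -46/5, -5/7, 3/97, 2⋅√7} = {-46/5, -5/7}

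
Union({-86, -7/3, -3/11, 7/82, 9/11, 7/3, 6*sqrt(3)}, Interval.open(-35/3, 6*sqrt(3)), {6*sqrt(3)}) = Union({-86}, Interval.Lopen(-35/3, 6*sqrt(3)))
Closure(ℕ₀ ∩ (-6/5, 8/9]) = {0}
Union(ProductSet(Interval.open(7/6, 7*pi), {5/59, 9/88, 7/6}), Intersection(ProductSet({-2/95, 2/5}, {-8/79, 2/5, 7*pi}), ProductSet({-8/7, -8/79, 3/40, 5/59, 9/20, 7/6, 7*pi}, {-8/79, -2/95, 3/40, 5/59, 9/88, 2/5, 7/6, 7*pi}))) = ProductSet(Interval.open(7/6, 7*pi), {5/59, 9/88, 7/6})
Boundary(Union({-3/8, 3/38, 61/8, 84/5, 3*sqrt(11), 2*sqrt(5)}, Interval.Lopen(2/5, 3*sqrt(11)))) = {-3/8, 3/38, 2/5, 84/5, 3*sqrt(11)}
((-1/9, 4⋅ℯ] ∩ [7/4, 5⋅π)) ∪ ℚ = ℚ ∪ [7/4, 4⋅ℯ]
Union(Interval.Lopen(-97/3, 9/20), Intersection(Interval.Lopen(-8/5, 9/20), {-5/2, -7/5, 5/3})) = Interval.Lopen(-97/3, 9/20)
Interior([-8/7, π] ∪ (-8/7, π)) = (-8/7, π)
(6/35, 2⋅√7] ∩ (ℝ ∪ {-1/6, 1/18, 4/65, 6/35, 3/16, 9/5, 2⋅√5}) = (6/35, 2⋅√7]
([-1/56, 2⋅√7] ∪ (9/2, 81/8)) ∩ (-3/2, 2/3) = [-1/56, 2/3)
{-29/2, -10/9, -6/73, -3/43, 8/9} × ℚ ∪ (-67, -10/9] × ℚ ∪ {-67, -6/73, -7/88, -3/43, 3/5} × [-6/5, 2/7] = ({-67, -6/73, -7/88, -3/43, 3/5} × [-6/5, 2/7]) ∪ (((-67, -10/9] ∪ {-6/73, -3/43, 8/9}) × ℚ)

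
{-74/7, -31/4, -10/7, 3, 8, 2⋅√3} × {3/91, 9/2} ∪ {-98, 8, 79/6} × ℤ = ({-98, 8, 79/6} × ℤ) ∪ ({-74/7, -31/4, -10/7, 3, 8, 2⋅√3} × {3/91, 9/2})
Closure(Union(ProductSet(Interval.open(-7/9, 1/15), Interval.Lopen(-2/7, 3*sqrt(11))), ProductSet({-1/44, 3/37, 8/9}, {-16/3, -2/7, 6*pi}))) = Union(ProductSet({-7/9, 1/15}, Interval(-2/7, 3*sqrt(11))), ProductSet({-1/44, 3/37, 8/9}, {-16/3, -2/7, 6*pi}), ProductSet(Interval(-7/9, 1/15), {-2/7, 3*sqrt(11)}), ProductSet(Interval.open(-7/9, 1/15), Interval.Lopen(-2/7, 3*sqrt(11))))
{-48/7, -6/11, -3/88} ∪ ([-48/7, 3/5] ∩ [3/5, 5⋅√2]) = {-48/7, -6/11, -3/88, 3/5}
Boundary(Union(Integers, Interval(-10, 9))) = Complement(Integers, Interval.open(-10, 9))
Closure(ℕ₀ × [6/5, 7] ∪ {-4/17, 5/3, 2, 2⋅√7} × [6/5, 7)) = ({-4/17, 5/3, 2⋅√7} ∪ ℕ₀) × [6/5, 7]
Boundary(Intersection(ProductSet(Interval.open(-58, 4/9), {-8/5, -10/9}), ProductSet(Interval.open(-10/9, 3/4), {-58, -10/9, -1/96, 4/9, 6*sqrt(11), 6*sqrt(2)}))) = ProductSet(Interval(-10/9, 4/9), {-10/9})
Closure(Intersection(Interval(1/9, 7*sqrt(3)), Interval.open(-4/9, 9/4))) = Interval(1/9, 9/4)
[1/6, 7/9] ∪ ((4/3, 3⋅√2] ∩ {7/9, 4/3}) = [1/6, 7/9]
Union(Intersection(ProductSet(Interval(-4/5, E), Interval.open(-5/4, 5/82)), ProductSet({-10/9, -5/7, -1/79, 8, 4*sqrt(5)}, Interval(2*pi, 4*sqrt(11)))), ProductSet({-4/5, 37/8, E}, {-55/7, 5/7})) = ProductSet({-4/5, 37/8, E}, {-55/7, 5/7})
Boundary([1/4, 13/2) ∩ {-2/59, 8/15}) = {8/15}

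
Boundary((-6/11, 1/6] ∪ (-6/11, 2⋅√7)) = {-6/11, 2⋅√7}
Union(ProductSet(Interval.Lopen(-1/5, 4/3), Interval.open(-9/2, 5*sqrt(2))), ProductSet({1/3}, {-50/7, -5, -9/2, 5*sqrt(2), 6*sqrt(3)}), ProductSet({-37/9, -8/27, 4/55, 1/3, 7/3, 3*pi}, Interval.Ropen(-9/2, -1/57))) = Union(ProductSet({1/3}, {-50/7, -5, -9/2, 5*sqrt(2), 6*sqrt(3)}), ProductSet({-37/9, -8/27, 4/55, 1/3, 7/3, 3*pi}, Interval.Ropen(-9/2, -1/57)), ProductSet(Interval.Lopen(-1/5, 4/3), Interval.open(-9/2, 5*sqrt(2))))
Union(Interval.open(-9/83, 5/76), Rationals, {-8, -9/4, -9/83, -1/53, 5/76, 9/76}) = Union(Interval(-9/83, 5/76), Rationals)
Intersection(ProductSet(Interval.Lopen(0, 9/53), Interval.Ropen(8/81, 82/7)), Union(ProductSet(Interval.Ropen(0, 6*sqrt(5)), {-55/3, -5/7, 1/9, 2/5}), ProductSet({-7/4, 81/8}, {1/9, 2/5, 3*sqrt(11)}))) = ProductSet(Interval.Lopen(0, 9/53), {1/9, 2/5})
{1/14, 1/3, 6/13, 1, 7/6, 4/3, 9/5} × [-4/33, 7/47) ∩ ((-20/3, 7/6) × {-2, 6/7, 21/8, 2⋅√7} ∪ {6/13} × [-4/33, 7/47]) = {6/13} × [-4/33, 7/47)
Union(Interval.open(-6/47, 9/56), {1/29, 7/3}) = Union({7/3}, Interval.open(-6/47, 9/56))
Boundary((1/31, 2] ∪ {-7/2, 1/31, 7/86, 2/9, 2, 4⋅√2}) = {-7/2, 1/31, 2, 4⋅√2}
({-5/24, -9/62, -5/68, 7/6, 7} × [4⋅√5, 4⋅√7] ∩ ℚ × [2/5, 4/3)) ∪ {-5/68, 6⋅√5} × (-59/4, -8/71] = {-5/68, 6⋅√5} × (-59/4, -8/71]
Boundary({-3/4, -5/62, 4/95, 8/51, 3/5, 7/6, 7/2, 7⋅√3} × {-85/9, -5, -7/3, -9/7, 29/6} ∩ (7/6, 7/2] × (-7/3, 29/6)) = {7/2} × {-9/7}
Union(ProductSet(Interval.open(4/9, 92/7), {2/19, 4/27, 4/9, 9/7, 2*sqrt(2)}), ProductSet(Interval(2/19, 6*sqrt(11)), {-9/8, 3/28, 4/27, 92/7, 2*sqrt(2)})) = Union(ProductSet(Interval(2/19, 6*sqrt(11)), {-9/8, 3/28, 4/27, 92/7, 2*sqrt(2)}), ProductSet(Interval.open(4/9, 92/7), {2/19, 4/27, 4/9, 9/7, 2*sqrt(2)}))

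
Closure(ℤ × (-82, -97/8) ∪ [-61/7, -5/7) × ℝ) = (ℤ × (-82, -97/8)) ∪ ([-61/7, -5/7] × ℝ) ∪ ((ℤ \ (-61/7, -5/7)) × [-82, -97/8])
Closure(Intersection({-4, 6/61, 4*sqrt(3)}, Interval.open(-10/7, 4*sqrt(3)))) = {6/61}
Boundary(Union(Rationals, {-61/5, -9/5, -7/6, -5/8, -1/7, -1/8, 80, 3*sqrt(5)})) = Reals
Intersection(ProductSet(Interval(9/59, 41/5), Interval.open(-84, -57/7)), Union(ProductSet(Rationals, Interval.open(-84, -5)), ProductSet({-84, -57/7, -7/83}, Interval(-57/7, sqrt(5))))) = ProductSet(Intersection(Interval(9/59, 41/5), Rationals), Interval.open(-84, -57/7))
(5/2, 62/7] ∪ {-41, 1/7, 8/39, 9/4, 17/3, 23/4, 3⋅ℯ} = {-41, 1/7, 8/39, 9/4} ∪ (5/2, 62/7]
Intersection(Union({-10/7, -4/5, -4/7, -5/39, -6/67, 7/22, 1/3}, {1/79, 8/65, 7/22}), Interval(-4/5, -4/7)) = {-4/5, -4/7}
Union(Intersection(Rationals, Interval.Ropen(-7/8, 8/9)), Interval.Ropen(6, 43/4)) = Union(Intersection(Interval.Ropen(-7/8, 8/9), Rationals), Interval.Ropen(6, 43/4))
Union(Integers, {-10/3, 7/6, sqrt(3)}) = Union({-10/3, 7/6, sqrt(3)}, Integers)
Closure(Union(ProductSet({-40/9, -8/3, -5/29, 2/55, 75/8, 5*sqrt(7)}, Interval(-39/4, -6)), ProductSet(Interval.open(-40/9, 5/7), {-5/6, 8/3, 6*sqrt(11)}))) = Union(ProductSet({-40/9, -8/3, -5/29, 2/55, 75/8, 5*sqrt(7)}, Interval(-39/4, -6)), ProductSet(Interval(-40/9, 5/7), {-5/6, 8/3, 6*sqrt(11)}))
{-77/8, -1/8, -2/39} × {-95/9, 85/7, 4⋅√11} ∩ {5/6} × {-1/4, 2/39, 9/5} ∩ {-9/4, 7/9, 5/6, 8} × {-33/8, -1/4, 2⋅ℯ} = ∅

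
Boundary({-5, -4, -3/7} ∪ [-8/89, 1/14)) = {-5, -4, -3/7, -8/89, 1/14}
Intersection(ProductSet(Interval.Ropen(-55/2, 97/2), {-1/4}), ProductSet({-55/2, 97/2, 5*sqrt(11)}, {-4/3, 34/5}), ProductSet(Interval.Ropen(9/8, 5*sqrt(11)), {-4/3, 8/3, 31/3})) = EmptySet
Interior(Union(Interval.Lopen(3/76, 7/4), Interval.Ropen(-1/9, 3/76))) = Union(Interval.open(-1/9, 3/76), Interval.open(3/76, 7/4))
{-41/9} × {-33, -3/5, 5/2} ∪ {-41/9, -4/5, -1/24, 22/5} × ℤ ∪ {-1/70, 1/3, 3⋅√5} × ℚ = ({-41/9} × {-33, -3/5, 5/2}) ∪ ({-41/9, -4/5, -1/24, 22/5} × ℤ) ∪ ({-1/70, 1/3, 3⋅√5} × ℚ)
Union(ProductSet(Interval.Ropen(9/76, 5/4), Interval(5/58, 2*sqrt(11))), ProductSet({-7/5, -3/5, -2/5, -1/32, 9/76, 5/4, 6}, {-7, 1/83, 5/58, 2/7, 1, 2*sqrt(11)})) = Union(ProductSet({-7/5, -3/5, -2/5, -1/32, 9/76, 5/4, 6}, {-7, 1/83, 5/58, 2/7, 1, 2*sqrt(11)}), ProductSet(Interval.Ropen(9/76, 5/4), Interval(5/58, 2*sqrt(11))))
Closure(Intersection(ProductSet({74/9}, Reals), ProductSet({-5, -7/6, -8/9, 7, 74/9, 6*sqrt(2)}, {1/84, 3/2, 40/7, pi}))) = ProductSet({74/9}, {1/84, 3/2, 40/7, pi})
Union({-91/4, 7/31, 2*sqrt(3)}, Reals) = Reals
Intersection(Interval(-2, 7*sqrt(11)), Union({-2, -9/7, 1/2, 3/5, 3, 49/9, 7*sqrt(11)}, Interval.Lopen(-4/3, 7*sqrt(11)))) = Union({-2}, Interval.Lopen(-4/3, 7*sqrt(11)))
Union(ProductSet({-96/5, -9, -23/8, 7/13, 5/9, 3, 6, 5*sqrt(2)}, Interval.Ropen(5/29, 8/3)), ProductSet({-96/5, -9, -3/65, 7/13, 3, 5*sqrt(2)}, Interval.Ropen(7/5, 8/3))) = Union(ProductSet({-96/5, -9, -3/65, 7/13, 3, 5*sqrt(2)}, Interval.Ropen(7/5, 8/3)), ProductSet({-96/5, -9, -23/8, 7/13, 5/9, 3, 6, 5*sqrt(2)}, Interval.Ropen(5/29, 8/3)))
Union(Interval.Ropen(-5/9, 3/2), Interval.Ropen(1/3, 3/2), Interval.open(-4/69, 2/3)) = Interval.Ropen(-5/9, 3/2)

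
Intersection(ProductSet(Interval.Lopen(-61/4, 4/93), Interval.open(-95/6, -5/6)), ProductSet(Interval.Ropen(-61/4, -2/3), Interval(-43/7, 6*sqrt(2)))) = ProductSet(Interval.open(-61/4, -2/3), Interval.Ropen(-43/7, -5/6))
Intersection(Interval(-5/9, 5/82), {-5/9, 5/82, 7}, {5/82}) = {5/82}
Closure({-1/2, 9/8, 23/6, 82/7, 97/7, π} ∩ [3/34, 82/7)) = {9/8, 23/6, π}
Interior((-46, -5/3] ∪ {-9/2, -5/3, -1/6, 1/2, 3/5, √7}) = (-46, -5/3)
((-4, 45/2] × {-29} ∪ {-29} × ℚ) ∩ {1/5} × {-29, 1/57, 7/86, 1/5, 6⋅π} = {1/5} × {-29}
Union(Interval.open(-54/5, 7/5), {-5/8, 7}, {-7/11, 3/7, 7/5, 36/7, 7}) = Union({36/7, 7}, Interval.Lopen(-54/5, 7/5))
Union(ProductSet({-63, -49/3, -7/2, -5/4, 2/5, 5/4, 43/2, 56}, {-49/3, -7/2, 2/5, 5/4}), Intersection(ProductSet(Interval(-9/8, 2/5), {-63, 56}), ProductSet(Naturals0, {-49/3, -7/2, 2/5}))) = ProductSet({-63, -49/3, -7/2, -5/4, 2/5, 5/4, 43/2, 56}, {-49/3, -7/2, 2/5, 5/4})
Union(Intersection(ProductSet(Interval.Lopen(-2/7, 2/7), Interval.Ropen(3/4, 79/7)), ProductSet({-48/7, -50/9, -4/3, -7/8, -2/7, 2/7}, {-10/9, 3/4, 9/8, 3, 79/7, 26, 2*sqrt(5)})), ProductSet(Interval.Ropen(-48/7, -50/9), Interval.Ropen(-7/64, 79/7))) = Union(ProductSet({2/7}, {3/4, 9/8, 3, 2*sqrt(5)}), ProductSet(Interval.Ropen(-48/7, -50/9), Interval.Ropen(-7/64, 79/7)))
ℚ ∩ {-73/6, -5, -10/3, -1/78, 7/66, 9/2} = {-73/6, -5, -10/3, -1/78, 7/66, 9/2}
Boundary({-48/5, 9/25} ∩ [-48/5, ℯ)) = {-48/5, 9/25}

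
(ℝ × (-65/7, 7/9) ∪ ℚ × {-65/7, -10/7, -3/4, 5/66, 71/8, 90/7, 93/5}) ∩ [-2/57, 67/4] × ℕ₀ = [-2/57, 67/4] × {0}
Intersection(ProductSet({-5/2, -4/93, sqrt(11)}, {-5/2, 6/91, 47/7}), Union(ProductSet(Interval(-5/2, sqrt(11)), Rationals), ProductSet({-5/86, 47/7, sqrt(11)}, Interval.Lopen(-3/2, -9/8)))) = ProductSet({-5/2, -4/93, sqrt(11)}, {-5/2, 6/91, 47/7})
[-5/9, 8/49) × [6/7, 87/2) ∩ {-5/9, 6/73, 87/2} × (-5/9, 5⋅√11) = {-5/9, 6/73} × [6/7, 5⋅√11)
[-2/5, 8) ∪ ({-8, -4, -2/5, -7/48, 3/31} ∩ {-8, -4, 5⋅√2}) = {-8, -4} ∪ [-2/5, 8)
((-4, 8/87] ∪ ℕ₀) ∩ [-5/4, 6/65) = [-5/4, 8/87] ∪ {0}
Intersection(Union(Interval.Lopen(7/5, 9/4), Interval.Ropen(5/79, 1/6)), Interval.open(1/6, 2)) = Interval.open(7/5, 2)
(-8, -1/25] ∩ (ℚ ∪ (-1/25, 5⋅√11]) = ℚ ∩ (-8, -1/25]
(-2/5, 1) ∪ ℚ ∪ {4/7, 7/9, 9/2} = ℚ ∪ [-2/5, 1]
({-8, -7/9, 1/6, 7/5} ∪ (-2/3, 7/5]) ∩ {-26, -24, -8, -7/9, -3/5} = {-8, -7/9, -3/5}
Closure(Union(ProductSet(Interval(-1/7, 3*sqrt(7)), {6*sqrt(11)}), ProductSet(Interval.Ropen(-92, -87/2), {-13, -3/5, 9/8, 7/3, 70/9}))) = Union(ProductSet(Interval(-92, -87/2), {-13, -3/5, 9/8, 7/3, 70/9}), ProductSet(Interval(-1/7, 3*sqrt(7)), {6*sqrt(11)}))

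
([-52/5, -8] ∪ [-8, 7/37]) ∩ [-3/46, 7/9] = [-3/46, 7/37]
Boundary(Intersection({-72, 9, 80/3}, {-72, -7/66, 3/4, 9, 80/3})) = {-72, 9, 80/3}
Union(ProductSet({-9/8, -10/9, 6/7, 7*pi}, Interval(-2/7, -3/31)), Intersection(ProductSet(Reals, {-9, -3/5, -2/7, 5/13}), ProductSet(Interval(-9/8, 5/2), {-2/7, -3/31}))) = Union(ProductSet({-9/8, -10/9, 6/7, 7*pi}, Interval(-2/7, -3/31)), ProductSet(Interval(-9/8, 5/2), {-2/7}))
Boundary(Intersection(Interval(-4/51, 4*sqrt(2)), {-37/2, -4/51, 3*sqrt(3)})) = {-4/51, 3*sqrt(3)}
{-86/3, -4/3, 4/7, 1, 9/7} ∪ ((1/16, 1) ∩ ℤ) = {-86/3, -4/3, 4/7, 1, 9/7}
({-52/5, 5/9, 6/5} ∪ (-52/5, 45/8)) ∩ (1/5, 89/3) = (1/5, 45/8)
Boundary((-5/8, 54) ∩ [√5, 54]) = {54, √5}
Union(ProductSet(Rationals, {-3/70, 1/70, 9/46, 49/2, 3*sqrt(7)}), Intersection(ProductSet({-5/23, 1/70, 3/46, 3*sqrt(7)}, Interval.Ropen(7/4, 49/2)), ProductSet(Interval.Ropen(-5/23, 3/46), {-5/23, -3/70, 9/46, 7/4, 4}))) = Union(ProductSet({-5/23, 1/70}, {7/4, 4}), ProductSet(Rationals, {-3/70, 1/70, 9/46, 49/2, 3*sqrt(7)}))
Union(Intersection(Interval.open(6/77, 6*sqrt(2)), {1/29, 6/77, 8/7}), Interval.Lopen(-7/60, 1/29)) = Union({8/7}, Interval.Lopen(-7/60, 1/29))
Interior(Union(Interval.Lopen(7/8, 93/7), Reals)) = Interval(-oo, oo)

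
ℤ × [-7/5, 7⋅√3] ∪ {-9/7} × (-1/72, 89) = ({-9/7} × (-1/72, 89)) ∪ (ℤ × [-7/5, 7⋅√3])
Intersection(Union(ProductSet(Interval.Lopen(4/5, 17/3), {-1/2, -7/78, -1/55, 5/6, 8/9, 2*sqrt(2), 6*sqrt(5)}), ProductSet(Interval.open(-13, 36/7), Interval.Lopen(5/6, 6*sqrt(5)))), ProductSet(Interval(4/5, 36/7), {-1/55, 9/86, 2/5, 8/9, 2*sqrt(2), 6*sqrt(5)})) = Union(ProductSet(Interval.Ropen(4/5, 36/7), {8/9, 2*sqrt(2), 6*sqrt(5)}), ProductSet(Interval.Lopen(4/5, 36/7), {-1/55, 8/9, 2*sqrt(2), 6*sqrt(5)}))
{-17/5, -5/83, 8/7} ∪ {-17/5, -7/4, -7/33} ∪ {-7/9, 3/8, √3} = {-17/5, -7/4, -7/9, -7/33, -5/83, 3/8, 8/7, √3}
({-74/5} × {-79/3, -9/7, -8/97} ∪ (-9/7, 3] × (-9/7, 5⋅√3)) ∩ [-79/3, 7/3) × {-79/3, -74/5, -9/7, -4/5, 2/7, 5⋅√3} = ({-74/5} × {-79/3, -9/7}) ∪ ((-9/7, 7/3) × {-4/5, 2/7})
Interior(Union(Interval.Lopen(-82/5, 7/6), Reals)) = Interval(-oo, oo)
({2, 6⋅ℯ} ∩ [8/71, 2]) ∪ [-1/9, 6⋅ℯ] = [-1/9, 6⋅ℯ]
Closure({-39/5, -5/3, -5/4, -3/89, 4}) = {-39/5, -5/3, -5/4, -3/89, 4}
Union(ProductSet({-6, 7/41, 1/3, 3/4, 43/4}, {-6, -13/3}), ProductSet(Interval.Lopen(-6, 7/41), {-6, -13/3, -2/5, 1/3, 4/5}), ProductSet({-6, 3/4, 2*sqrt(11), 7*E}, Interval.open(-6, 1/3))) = Union(ProductSet({-6, 3/4, 2*sqrt(11), 7*E}, Interval.open(-6, 1/3)), ProductSet({-6, 7/41, 1/3, 3/4, 43/4}, {-6, -13/3}), ProductSet(Interval.Lopen(-6, 7/41), {-6, -13/3, -2/5, 1/3, 4/5}))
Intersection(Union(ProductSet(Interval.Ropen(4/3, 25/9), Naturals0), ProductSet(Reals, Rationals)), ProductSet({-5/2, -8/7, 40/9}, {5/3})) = ProductSet({-5/2, -8/7, 40/9}, {5/3})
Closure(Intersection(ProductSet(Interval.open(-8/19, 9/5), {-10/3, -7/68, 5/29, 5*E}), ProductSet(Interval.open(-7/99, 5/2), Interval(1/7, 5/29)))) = ProductSet(Interval(-7/99, 9/5), {5/29})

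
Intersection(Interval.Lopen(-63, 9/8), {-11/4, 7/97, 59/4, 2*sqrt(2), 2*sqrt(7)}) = {-11/4, 7/97}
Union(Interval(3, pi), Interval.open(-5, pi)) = Interval.Lopen(-5, pi)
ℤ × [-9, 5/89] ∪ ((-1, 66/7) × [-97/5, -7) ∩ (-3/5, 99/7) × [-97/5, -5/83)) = (ℤ × [-9, 5/89]) ∪ ((-3/5, 66/7) × [-97/5, -7))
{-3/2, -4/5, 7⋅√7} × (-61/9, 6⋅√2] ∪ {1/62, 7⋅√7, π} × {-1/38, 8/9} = ({1/62, 7⋅√7, π} × {-1/38, 8/9}) ∪ ({-3/2, -4/5, 7⋅√7} × (-61/9, 6⋅√2])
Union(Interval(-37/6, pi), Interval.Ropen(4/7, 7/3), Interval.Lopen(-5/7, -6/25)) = Interval(-37/6, pi)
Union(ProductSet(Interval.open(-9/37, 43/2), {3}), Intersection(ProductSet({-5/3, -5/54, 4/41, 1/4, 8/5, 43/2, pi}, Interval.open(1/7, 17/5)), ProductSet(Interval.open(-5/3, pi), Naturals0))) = Union(ProductSet({-5/54, 4/41, 1/4, 8/5}, Range(1, 4, 1)), ProductSet(Interval.open(-9/37, 43/2), {3}))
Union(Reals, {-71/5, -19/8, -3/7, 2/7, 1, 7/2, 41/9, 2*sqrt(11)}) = Reals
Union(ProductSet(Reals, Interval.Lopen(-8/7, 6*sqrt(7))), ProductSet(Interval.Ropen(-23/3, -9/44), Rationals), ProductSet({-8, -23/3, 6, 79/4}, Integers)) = Union(ProductSet({-8, -23/3, 6, 79/4}, Integers), ProductSet(Interval.Ropen(-23/3, -9/44), Rationals), ProductSet(Reals, Interval.Lopen(-8/7, 6*sqrt(7))))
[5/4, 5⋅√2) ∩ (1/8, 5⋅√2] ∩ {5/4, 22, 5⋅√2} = {5/4}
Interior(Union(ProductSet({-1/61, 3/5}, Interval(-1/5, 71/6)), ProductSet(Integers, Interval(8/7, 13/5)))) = EmptySet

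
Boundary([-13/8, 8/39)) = {-13/8, 8/39}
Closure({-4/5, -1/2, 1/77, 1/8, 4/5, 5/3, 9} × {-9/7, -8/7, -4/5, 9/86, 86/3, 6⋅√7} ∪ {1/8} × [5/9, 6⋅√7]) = ({1/8} × [5/9, 6⋅√7]) ∪ ({-4/5, -1/2, 1/77, 1/8, 4/5, 5/3, 9} × {-9/7, -8/7, -4/5, 9/86, 86/3, 6⋅√7})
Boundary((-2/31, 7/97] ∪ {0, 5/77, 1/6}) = {-2/31, 7/97, 1/6}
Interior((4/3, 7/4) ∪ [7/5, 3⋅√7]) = (4/3, 3⋅√7)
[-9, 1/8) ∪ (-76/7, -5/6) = (-76/7, 1/8)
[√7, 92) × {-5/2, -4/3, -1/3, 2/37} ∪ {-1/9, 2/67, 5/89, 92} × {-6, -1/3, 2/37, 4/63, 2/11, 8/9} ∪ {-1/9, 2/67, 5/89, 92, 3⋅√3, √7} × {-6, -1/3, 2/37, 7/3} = ({-1/9, 2/67, 5/89, 92} × {-6, -1/3, 2/37, 4/63, 2/11, 8/9}) ∪ ([√7, 92) × {-5/2, -4/3, -1/3, 2/37}) ∪ ({-1/9, 2/67, 5/89, 92, 3⋅√3, √7} × {-6, -1/3, 2/37, 7/3})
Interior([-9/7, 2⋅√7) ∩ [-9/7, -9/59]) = (-9/7, -9/59)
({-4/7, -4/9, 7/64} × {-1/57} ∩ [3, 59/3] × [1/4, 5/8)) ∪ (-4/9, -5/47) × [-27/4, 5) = (-4/9, -5/47) × [-27/4, 5)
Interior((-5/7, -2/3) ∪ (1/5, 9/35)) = (-5/7, -2/3) ∪ (1/5, 9/35)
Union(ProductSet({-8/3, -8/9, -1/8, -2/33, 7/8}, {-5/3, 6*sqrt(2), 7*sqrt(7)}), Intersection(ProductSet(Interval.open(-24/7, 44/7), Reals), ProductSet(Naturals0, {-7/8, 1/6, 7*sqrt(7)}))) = Union(ProductSet({-8/3, -8/9, -1/8, -2/33, 7/8}, {-5/3, 6*sqrt(2), 7*sqrt(7)}), ProductSet(Range(0, 7, 1), {-7/8, 1/6, 7*sqrt(7)}))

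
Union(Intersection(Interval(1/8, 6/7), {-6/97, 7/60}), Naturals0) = Naturals0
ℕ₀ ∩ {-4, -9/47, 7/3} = ∅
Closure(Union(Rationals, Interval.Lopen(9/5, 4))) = Union(Interval(-oo, oo), Rationals)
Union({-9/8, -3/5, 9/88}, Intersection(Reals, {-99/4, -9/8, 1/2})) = {-99/4, -9/8, -3/5, 9/88, 1/2}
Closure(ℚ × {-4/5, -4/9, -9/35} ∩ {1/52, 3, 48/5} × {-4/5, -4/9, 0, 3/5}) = {1/52, 3, 48/5} × {-4/5, -4/9}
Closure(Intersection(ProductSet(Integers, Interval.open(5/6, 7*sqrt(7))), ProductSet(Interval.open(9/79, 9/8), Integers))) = ProductSet(Range(1, 2, 1), Range(1, 19, 1))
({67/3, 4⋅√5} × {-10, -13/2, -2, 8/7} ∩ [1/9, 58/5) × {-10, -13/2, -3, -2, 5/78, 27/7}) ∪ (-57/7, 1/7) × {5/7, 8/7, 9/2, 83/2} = ({4⋅√5} × {-10, -13/2, -2}) ∪ ((-57/7, 1/7) × {5/7, 8/7, 9/2, 83/2})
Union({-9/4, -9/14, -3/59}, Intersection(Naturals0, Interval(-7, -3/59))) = {-9/4, -9/14, -3/59}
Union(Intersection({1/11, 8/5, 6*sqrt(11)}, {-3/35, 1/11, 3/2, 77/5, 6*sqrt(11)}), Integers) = Union({1/11, 6*sqrt(11)}, Integers)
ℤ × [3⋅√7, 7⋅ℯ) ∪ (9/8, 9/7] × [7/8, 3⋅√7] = (ℤ × [3⋅√7, 7⋅ℯ)) ∪ ((9/8, 9/7] × [7/8, 3⋅√7])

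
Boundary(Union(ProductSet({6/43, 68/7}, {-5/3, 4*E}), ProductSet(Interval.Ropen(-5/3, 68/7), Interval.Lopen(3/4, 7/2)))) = Union(ProductSet({-5/3, 68/7}, Interval(3/4, 7/2)), ProductSet({6/43, 68/7}, {-5/3, 4*E}), ProductSet(Interval(-5/3, 68/7), {3/4, 7/2}))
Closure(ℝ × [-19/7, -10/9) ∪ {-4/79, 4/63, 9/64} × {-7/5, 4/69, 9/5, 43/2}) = (ℝ × [-19/7, -10/9]) ∪ ({-4/79, 4/63, 9/64} × {-7/5, 4/69, 9/5, 43/2})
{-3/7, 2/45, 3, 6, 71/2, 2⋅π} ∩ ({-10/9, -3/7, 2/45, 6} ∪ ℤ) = {-3/7, 2/45, 3, 6}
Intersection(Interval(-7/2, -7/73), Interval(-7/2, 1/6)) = Interval(-7/2, -7/73)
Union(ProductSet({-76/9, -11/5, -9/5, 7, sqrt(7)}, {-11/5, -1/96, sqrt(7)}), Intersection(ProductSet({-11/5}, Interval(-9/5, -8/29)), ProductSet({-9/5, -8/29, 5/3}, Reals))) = ProductSet({-76/9, -11/5, -9/5, 7, sqrt(7)}, {-11/5, -1/96, sqrt(7)})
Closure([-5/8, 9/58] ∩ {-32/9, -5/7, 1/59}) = {1/59}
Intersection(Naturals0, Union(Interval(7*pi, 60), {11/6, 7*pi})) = Range(22, 61, 1)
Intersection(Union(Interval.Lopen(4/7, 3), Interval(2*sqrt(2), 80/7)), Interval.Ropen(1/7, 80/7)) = Interval.open(4/7, 80/7)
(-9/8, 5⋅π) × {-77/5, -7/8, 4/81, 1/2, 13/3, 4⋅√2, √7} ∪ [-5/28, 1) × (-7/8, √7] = ([-5/28, 1) × (-7/8, √7]) ∪ ((-9/8, 5⋅π) × {-77/5, -7/8, 4/81, 1/2, 13/3, 4⋅√2, √7})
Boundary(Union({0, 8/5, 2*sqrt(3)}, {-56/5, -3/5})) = {-56/5, -3/5, 0, 8/5, 2*sqrt(3)}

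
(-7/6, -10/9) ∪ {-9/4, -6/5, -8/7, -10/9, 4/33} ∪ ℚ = ℚ ∪ [-7/6, -10/9]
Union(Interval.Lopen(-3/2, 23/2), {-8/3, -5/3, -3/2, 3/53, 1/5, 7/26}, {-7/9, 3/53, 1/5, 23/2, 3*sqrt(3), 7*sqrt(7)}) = Union({-8/3, -5/3, 7*sqrt(7)}, Interval(-3/2, 23/2))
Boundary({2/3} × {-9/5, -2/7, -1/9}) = {2/3} × {-9/5, -2/7, -1/9}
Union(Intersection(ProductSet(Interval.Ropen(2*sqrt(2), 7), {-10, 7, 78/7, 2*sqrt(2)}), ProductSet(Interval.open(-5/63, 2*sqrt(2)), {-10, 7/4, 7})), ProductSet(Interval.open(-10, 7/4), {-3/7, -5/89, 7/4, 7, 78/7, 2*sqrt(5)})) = ProductSet(Interval.open(-10, 7/4), {-3/7, -5/89, 7/4, 7, 78/7, 2*sqrt(5)})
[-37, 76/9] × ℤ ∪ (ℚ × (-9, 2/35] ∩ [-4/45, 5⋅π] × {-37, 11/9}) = [-37, 76/9] × ℤ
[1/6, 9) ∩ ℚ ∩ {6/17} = {6/17}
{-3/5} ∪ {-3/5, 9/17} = {-3/5, 9/17}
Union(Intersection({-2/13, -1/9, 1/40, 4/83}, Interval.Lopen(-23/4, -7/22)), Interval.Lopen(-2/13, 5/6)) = Interval.Lopen(-2/13, 5/6)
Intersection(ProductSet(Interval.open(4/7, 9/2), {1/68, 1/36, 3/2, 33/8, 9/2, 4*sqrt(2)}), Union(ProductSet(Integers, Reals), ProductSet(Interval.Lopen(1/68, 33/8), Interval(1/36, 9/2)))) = Union(ProductSet(Interval.Lopen(4/7, 33/8), {1/36, 3/2, 33/8, 9/2}), ProductSet(Range(1, 5, 1), {1/68, 1/36, 3/2, 33/8, 9/2, 4*sqrt(2)}))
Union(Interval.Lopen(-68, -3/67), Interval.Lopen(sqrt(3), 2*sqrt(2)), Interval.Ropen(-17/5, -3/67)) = Union(Interval.Lopen(-68, -3/67), Interval.Lopen(sqrt(3), 2*sqrt(2)))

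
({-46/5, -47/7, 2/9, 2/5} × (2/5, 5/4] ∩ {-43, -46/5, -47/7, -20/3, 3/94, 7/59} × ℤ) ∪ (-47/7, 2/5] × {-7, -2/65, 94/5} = ({-46/5, -47/7} × {1}) ∪ ((-47/7, 2/5] × {-7, -2/65, 94/5})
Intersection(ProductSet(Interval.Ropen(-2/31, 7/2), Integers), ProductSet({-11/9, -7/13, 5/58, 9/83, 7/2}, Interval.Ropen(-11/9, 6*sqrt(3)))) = ProductSet({5/58, 9/83}, Range(-1, 11, 1))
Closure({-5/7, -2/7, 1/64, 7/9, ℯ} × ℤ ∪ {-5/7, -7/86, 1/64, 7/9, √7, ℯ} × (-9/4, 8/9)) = ({-5/7, -2/7, 1/64, 7/9, ℯ} × ℤ) ∪ ({-5/7, -7/86, 1/64, 7/9, √7, ℯ} × [-9/4, 8/9])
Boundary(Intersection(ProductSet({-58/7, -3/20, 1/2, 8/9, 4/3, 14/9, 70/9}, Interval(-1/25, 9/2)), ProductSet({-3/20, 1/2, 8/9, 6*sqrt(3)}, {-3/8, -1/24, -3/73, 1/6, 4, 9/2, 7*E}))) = ProductSet({-3/20, 1/2, 8/9}, {1/6, 4, 9/2})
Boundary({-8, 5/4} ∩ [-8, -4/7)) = {-8}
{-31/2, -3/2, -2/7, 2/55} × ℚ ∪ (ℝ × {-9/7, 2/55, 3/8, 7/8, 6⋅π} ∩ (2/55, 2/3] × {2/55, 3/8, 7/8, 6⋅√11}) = ({-31/2, -3/2, -2/7, 2/55} × ℚ) ∪ ((2/55, 2/3] × {2/55, 3/8, 7/8})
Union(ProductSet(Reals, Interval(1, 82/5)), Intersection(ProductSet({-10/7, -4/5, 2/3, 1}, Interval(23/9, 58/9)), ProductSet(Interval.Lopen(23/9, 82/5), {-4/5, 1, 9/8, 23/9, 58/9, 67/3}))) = ProductSet(Reals, Interval(1, 82/5))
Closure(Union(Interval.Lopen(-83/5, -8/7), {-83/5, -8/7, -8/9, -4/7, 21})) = Union({-8/9, -4/7, 21}, Interval(-83/5, -8/7))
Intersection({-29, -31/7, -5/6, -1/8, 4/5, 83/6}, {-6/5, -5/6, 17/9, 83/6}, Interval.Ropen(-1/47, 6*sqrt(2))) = EmptySet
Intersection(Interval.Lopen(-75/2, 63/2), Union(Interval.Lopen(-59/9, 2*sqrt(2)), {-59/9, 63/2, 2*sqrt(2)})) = Union({63/2}, Interval(-59/9, 2*sqrt(2)))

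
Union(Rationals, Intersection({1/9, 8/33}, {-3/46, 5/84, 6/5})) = Rationals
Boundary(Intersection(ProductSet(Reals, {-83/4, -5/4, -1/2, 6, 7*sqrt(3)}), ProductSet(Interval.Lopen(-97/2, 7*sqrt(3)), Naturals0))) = ProductSet(Interval(-97/2, 7*sqrt(3)), {6})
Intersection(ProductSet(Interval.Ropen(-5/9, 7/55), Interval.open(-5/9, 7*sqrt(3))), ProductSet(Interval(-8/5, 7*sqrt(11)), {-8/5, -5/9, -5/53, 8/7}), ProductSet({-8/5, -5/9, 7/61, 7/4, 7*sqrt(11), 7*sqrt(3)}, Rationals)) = ProductSet({-5/9, 7/61}, {-5/53, 8/7})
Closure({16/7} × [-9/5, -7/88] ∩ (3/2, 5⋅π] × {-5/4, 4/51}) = {16/7} × {-5/4}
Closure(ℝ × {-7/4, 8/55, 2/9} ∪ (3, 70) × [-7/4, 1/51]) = (ℝ × {-7/4, 8/55, 2/9}) ∪ ([3, 70] × [-7/4, 1/51])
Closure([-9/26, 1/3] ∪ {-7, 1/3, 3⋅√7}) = {-7, 3⋅√7} ∪ [-9/26, 1/3]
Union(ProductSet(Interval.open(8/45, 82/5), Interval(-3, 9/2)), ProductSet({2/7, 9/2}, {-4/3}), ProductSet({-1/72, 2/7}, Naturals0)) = Union(ProductSet({-1/72, 2/7}, Naturals0), ProductSet(Interval.open(8/45, 82/5), Interval(-3, 9/2)))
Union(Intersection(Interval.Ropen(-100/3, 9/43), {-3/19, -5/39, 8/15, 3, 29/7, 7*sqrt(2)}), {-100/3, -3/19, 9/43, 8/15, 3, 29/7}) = {-100/3, -3/19, -5/39, 9/43, 8/15, 3, 29/7}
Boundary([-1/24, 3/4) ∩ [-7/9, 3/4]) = {-1/24, 3/4}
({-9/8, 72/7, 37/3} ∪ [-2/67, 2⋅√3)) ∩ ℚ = {-9/8, 72/7, 37/3} ∪ (ℚ ∩ [-2/67, 2⋅√3))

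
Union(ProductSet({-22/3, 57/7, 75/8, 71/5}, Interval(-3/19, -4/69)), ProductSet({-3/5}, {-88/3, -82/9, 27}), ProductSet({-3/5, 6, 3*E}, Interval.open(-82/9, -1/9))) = Union(ProductSet({-3/5}, {-88/3, -82/9, 27}), ProductSet({-3/5, 6, 3*E}, Interval.open(-82/9, -1/9)), ProductSet({-22/3, 57/7, 75/8, 71/5}, Interval(-3/19, -4/69)))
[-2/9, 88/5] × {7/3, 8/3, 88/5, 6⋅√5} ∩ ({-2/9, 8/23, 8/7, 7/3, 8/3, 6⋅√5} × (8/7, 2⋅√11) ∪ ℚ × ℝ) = ({-2/9, 8/23, 8/7, 7/3, 8/3, 6⋅√5} × {7/3, 8/3}) ∪ ((ℚ ∩ [-2/9, 88/5]) × {7/3, 8/3, 88/5, 6⋅√5})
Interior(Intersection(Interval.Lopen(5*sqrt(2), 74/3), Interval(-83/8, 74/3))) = Interval.open(5*sqrt(2), 74/3)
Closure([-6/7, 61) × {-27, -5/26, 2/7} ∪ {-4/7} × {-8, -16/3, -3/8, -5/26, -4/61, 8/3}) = ({-4/7} × {-8, -16/3, -3/8, -5/26, -4/61, 8/3}) ∪ ([-6/7, 61] × {-27, -5/26, 2/7})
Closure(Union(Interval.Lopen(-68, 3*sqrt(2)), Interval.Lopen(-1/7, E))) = Interval(-68, 3*sqrt(2))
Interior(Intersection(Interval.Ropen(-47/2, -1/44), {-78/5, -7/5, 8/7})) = EmptySet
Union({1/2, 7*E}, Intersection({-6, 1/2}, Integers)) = {-6, 1/2, 7*E}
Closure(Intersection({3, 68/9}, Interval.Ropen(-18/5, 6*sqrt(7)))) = {3, 68/9}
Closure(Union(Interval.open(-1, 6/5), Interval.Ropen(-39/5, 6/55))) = Interval(-39/5, 6/5)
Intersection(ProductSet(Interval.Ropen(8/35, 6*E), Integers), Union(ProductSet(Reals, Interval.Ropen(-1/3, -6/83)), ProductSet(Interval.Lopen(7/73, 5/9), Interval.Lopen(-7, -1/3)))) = ProductSet(Interval(8/35, 5/9), Range(-6, 0, 1))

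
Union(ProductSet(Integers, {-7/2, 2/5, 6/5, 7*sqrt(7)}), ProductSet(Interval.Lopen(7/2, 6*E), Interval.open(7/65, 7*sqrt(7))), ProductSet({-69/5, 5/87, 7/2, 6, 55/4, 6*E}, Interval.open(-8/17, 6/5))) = Union(ProductSet({-69/5, 5/87, 7/2, 6, 55/4, 6*E}, Interval.open(-8/17, 6/5)), ProductSet(Integers, {-7/2, 2/5, 6/5, 7*sqrt(7)}), ProductSet(Interval.Lopen(7/2, 6*E), Interval.open(7/65, 7*sqrt(7))))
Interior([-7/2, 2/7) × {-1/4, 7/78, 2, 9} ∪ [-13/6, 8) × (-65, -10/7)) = (-13/6, 8) × (-65, -10/7)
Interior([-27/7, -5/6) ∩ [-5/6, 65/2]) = ∅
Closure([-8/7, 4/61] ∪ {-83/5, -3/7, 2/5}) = {-83/5, 2/5} ∪ [-8/7, 4/61]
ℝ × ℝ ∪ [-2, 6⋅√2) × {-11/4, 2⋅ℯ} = ℝ × ℝ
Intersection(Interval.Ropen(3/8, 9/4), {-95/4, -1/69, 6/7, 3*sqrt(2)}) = {6/7}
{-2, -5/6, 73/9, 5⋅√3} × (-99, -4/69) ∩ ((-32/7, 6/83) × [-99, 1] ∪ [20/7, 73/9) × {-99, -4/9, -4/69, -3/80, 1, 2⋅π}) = {-2, -5/6} × (-99, -4/69)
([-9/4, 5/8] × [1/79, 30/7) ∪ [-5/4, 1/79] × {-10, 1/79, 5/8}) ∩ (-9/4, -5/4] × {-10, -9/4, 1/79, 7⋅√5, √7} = ({-5/4} × {-10, 1/79}) ∪ ((-9/4, -5/4] × {1/79, √7})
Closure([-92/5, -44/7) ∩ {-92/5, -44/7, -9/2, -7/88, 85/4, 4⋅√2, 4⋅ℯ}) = {-92/5}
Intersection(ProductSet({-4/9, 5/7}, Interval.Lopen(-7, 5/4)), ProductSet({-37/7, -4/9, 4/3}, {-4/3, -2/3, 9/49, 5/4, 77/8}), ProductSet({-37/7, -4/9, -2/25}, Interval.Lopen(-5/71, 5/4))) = ProductSet({-4/9}, {9/49, 5/4})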